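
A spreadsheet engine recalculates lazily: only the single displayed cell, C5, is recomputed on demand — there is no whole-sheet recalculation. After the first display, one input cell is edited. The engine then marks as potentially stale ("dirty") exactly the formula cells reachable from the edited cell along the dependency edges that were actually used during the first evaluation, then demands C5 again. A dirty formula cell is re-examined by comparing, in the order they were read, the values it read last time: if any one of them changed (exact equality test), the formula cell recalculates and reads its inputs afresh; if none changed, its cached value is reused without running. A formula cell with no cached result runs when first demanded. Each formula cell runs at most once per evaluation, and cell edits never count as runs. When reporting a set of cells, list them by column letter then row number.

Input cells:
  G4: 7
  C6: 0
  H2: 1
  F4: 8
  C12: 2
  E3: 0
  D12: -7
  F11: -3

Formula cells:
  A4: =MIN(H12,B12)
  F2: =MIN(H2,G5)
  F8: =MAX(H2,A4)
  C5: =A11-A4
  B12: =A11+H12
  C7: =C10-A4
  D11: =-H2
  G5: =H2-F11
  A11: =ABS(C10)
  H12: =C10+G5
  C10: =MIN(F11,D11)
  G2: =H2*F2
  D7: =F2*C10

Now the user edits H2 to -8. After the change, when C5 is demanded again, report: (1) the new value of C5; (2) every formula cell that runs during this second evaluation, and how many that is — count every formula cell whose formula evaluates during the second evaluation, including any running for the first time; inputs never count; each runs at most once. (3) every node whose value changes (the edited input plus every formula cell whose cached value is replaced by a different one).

New value of C5: 11.
Formula cells that run: A4, B12, C5, C10, D11, G5, H12 — 7 in total.
Values that change: A4, B12, C5, D11, G5, H2, H12.
Key observation: the cutoff stops propagation at A11 — its inputs' values are unchanged, so it reuses its cache.

First evaluation (everything demanded from the output):
  D11 = -(1) = -1
  C10 = MIN(-3, -1) = -3
  A11 = ABS(-3) = 3
  G5 = 1 - -3 = 4
  H12 = -3 + 4 = 1
  B12 = 3 + 1 = 4
  A4 = MIN(1, 4) = 1
  C5 = 3 - 1 = 2

Propagation after the edit:
  D11: runs — H2 1->-8; result 8.
  C10: runs — D11 -1->8; result -3 (same value as before).
  A11: checked — values it read are unchanged (C10 unchanged); reused cached 3 without running.
  G5: runs — H2 1->-8; result -5.
  H12: runs — G5 4->-5; result -8.
  B12: runs — H12 1->-8; result -5.
  A4: runs — H12 1->-8; B12 4->-5; result -8.
  C5: runs — A4 1->-8; result 11.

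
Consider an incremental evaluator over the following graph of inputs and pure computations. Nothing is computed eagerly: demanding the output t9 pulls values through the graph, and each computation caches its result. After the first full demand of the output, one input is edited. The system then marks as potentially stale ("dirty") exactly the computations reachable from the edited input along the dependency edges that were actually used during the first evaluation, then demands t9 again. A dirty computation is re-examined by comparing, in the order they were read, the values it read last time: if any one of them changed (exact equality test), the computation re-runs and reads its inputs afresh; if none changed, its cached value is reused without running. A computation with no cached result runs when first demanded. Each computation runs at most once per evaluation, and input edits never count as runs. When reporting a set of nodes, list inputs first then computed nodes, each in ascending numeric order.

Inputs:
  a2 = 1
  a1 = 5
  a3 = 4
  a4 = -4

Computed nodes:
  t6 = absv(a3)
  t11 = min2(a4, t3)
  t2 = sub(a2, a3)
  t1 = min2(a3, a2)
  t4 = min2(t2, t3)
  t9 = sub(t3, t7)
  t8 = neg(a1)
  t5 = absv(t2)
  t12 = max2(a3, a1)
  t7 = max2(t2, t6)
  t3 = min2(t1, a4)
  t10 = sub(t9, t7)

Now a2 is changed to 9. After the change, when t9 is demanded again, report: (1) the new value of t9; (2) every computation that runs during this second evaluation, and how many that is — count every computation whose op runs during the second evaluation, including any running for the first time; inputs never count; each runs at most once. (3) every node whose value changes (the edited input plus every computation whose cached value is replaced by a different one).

t9 now evaluates to -9.
Run set: t1, t2, t3, t7, t9 (5 run).
Changed values: a2, t1, t2, t7, t9.

Initial pass — values computed on the first demand:
  t1 = min2(4, 1) = 1
  t2 = sub(1, 4) = -3
  t3 = min2(1, -4) = -4
  t6 = absv(4) = 4
  t7 = max2(-3, 4) = 4
  t9 = sub(-4, 4) = -8

Second demand — change propagation:
  t1: re-runs because a2 1->9; new result 4.
  t2: re-runs because a2 1->9; new result 5.
  t3: re-runs because t1 1->4; new result -4 (unchanged).
  t7: re-runs because t2 -3->5; new result 5.
  t9: re-runs because t7 4->5; new result -9.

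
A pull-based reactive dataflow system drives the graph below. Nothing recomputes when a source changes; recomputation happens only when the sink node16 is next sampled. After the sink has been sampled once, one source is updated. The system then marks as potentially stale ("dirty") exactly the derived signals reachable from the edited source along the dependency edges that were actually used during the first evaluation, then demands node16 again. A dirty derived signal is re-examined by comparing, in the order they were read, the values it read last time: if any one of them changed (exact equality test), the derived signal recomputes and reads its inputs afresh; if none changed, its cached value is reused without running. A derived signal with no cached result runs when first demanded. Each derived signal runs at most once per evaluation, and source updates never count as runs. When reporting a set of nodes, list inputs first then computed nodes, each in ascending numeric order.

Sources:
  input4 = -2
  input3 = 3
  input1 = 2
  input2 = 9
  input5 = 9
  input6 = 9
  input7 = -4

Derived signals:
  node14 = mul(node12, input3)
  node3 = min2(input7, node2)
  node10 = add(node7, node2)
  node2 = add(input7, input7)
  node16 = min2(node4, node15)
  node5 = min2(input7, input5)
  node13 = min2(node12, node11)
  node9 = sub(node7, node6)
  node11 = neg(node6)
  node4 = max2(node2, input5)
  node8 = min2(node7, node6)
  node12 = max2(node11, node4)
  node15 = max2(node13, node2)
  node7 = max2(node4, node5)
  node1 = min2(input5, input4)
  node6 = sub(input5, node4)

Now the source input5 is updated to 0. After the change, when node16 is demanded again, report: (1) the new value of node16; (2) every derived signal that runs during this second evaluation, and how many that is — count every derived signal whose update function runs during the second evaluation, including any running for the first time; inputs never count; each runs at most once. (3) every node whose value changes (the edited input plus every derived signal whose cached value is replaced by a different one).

New value of node16: 0.
Derived signals that run: node4, node6, node12, node13, node16 — 5 in total.
Values that change: input5, node4, node12.
Key observation: the cutoff stops propagation at node11 — its inputs' values are unchanged, so it reuses its cache.

First evaluation (everything demanded from the output):
  node2 = add(-4, -4) = -8
  node4 = max2(-8, 9) = 9
  node6 = sub(9, 9) = 0
  node11 = neg(0) = 0
  node12 = max2(0, 9) = 9
  node13 = min2(9, 0) = 0
  node15 = max2(0, -8) = 0
  node16 = min2(9, 0) = 0

Propagation after the edit:
  node4: runs — input5 9->0; result 0.
  node6: runs — input5 9->0; node4 9->0; result 0 (same value as before).
  node11: checked — values it read are unchanged (node6 unchanged); reused cached 0 without running.
  node12: runs — node4 9->0; result 0.
  node13: runs — node12 9->0; result 0 (same value as before).
  node15: checked — values it read are unchanged (node13 unchanged, node2 unchanged); reused cached 0 without running.
  node16: runs — node4 9->0; result 0 (same value as before).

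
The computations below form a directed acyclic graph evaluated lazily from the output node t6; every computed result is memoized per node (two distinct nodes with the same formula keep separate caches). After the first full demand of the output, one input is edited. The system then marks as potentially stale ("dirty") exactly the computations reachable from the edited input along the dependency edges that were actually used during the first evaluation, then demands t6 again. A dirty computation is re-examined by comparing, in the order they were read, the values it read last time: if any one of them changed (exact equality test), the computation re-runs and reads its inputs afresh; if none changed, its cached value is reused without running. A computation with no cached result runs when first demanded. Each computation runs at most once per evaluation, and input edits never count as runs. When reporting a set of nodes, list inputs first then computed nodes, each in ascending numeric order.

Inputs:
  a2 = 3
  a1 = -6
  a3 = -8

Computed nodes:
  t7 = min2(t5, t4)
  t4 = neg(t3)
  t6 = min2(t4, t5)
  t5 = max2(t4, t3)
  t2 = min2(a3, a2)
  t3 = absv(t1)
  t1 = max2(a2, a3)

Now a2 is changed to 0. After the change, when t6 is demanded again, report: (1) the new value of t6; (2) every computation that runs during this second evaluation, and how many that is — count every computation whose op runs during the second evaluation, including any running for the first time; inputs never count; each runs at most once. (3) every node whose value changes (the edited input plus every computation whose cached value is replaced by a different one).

Demanding t6 again yields 0.
5 computations run: t1, t3, t4, t5, t6.
The nodes whose values change: a2, t1, t3, t4, t5, t6.

First demand of the output computes:
  t1 = max2(3, -8) = 3
  t3 = absv(3) = 3
  t4 = neg(3) = -3
  t5 = max2(-3, 3) = 3
  t6 = min2(-3, 3) = -3

After the edit, cleaning proceeds:
  t1: a read changed (a2 3->0) — executes, giving 0.
  t3: a read changed (t1 3->0) — executes, giving 0.
  t4: a read changed (t3 3->0) — executes, giving 0.
  t5: a read changed (t4 -3->0; t3 3->0) — executes, giving 0.
  t6: a read changed (t4 -3->0; t5 3->0) — executes, giving 0.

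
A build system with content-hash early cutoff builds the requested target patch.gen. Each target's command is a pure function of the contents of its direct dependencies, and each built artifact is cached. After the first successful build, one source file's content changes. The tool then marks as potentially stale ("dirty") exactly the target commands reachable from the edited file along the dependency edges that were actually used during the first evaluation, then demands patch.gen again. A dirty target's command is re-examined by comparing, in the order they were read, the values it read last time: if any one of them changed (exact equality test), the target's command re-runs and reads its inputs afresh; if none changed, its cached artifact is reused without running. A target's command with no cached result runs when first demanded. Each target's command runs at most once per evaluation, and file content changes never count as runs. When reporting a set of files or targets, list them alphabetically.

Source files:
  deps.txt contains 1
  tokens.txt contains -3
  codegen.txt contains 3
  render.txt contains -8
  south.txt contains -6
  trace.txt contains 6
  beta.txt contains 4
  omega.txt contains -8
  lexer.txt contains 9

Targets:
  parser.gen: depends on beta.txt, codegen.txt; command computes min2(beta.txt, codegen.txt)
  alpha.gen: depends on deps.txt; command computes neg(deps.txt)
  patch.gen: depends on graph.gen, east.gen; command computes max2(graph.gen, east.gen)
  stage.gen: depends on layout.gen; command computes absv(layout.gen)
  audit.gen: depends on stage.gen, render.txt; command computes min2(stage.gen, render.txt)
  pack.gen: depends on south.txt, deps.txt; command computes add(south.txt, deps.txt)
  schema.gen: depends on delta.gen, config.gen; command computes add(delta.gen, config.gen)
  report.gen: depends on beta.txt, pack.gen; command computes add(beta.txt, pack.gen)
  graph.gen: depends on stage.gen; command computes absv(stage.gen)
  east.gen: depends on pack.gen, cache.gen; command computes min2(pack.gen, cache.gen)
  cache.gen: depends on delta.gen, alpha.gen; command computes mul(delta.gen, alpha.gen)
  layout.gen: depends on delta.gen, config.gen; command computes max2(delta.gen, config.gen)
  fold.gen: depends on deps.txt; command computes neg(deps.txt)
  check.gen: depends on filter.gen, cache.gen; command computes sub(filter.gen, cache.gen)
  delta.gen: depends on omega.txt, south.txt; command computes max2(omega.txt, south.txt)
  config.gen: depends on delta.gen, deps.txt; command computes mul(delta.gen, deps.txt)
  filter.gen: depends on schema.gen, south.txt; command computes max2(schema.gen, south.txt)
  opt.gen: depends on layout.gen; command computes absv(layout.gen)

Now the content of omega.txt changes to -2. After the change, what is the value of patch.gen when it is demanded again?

New value of patch.gen: 2.

First evaluation (everything demanded from the output):
  alpha.gen = neg(1) = -1
  delta.gen = max2(-8, -6) = -6
  cache.gen = mul(-6, -1) = 6
  config.gen = mul(-6, 1) = -6
  layout.gen = max2(-6, -6) = -6
  pack.gen = add(-6, 1) = -5
  east.gen = min2(-5, 6) = -5
  stage.gen = absv(-6) = 6
  graph.gen = absv(6) = 6
  patch.gen = max2(6, -5) = 6

Propagation after the edit:
  delta.gen: runs — omega.txt -8->-2; result -2.
  cache.gen: runs — delta.gen -6->-2; result 2.
  config.gen: runs — delta.gen -6->-2; result -2.
  east.gen: runs — cache.gen 6->2; result -5 (same value as before).
  layout.gen: runs — delta.gen -6->-2; config.gen -6->-2; result -2.
  stage.gen: runs — layout.gen -6->-2; result 2.
  graph.gen: runs — stage.gen 6->2; result 2.
  patch.gen: runs — graph.gen 6->2; result 2.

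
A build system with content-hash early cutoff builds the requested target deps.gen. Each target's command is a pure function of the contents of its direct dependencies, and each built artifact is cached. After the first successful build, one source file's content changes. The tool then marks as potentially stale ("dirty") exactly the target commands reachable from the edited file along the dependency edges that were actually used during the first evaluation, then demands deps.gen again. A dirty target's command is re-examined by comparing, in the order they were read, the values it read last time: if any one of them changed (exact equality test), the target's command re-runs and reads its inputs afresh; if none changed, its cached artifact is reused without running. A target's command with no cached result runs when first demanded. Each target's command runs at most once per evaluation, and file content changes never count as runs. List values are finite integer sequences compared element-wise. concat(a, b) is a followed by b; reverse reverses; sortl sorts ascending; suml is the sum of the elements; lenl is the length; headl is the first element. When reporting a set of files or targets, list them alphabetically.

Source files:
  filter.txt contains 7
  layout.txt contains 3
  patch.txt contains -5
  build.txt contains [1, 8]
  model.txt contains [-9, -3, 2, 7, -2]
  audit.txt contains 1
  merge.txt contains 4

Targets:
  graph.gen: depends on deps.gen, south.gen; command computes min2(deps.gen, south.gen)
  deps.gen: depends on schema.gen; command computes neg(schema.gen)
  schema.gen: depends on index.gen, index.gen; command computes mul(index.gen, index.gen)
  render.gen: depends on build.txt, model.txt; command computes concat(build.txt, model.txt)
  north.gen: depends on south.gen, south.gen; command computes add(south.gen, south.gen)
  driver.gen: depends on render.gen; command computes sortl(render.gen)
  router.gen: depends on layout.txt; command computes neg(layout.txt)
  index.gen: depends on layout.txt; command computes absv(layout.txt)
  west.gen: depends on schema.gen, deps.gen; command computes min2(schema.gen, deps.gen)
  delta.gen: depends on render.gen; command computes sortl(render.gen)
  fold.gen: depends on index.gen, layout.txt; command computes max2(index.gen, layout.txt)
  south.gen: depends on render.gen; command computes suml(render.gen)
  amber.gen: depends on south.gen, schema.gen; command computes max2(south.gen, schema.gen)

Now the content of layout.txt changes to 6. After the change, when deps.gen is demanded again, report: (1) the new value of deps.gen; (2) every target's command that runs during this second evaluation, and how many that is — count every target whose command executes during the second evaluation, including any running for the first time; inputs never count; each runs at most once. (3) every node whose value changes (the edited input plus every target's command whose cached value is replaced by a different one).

First evaluation (everything demanded from the output):
  index.gen = absv(3) = 3
  schema.gen = mul(3, 3) = 9
  deps.gen = neg(9) = -9

Propagation after the edit:
  index.gen: runs — layout.txt 3->6; result 6.
  schema.gen: runs — index.gen 3->6; index.gen 3->6; result 36.
  deps.gen: runs — schema.gen 9->36; result -36.

New value of deps.gen: -36.
Target commands that run: deps.gen, index.gen, schema.gen — 3 in total.
Values that change: deps.gen, index.gen, layout.txt, schema.gen.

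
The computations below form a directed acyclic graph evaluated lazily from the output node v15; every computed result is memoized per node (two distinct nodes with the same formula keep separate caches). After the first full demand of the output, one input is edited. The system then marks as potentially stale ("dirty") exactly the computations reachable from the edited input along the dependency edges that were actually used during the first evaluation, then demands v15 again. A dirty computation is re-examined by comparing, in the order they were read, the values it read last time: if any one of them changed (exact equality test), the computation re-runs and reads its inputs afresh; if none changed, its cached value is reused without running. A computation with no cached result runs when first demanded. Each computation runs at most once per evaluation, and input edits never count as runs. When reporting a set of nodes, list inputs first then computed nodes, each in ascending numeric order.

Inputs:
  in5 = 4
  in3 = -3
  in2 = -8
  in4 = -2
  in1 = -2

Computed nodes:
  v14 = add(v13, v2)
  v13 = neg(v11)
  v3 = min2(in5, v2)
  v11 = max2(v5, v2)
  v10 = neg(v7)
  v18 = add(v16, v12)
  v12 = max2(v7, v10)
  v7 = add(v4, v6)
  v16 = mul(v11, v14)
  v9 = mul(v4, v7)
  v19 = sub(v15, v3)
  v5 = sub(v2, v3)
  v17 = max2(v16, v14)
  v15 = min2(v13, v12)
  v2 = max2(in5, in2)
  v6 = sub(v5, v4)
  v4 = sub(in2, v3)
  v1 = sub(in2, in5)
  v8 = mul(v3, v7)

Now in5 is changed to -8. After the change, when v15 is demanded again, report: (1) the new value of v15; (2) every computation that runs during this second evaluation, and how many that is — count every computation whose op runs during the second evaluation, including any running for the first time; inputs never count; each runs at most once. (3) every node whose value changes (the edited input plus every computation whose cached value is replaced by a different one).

First demand of the output computes:
  v2 = max2(4, -8) = 4
  v3 = min2(4, 4) = 4
  v4 = sub(-8, 4) = -12
  v5 = sub(4, 4) = 0
  v6 = sub(0, -12) = 12
  v7 = add(-12, 12) = 0
  v10 = neg(0) = 0
  v11 = max2(0, 4) = 4
  v12 = max2(0, 0) = 0
  v13 = neg(4) = -4
  v15 = min2(-4, 0) = -4

After the edit, cleaning proceeds:
  v2: a read changed (in5 4->-8) — executes, giving -8.
  v3: a read changed (in5 4->-8; v2 4->-8) — executes, giving -8.
  v4: a read changed (v3 4->-8) — executes, giving 0.
  v5: a read changed (v2 4->-8; v3 4->-8) — executes, giving 0 — identical to its old value.
  v6: a read changed (v4 -12->0) — executes, giving 0.
  v7: a read changed (v4 -12->0; v6 12->0) — executes, giving 0 — identical to its old value.
  v10: dirty, but its reads are unchanged (v7 unchanged); cached 0 stands.
  v11: a read changed (v2 4->-8) — executes, giving 0.
  v12: dirty, but its reads are unchanged (v7 unchanged, v10 unchanged); cached 0 stands.
  v13: a read changed (v11 4->0) — executes, giving 0.
  v15: a read changed (v13 -4->0) — executes, giving 0.

Note where the cutoff bites: v10 is checked, finds nothing changed, and keeps its cache.

Demanding v15 again yields 0.
9 computations run: v2, v3, v4, v5, v6, v7, v11, v13, v15.
The nodes whose values change: in5, v2, v3, v4, v6, v11, v13, v15.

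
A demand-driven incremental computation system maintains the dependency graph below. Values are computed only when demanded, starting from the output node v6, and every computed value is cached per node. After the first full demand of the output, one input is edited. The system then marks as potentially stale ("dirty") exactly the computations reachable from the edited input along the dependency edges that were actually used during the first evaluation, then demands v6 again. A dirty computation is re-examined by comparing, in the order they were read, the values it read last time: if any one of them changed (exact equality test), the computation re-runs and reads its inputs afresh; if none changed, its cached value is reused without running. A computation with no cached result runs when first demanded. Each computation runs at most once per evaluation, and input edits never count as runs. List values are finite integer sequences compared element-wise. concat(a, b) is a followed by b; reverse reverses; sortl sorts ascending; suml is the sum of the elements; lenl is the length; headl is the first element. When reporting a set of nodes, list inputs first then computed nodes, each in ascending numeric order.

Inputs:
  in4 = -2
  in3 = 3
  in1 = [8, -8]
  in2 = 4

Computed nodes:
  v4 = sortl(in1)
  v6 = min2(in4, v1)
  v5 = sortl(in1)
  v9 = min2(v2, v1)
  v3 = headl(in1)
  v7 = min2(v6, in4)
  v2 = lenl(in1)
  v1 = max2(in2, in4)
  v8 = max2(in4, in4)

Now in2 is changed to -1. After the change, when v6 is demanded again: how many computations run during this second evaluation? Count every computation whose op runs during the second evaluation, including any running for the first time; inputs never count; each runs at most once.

Computations that run: v1, v6 — 2 in total.

First evaluation (everything demanded from the output):
  v1 = max2(4, -2) = 4
  v6 = min2(-2, 4) = -2

Propagation after the edit:
  v1: runs — in2 4->-1; result -1.
  v6: runs — v1 4->-1; result -2 (same value as before).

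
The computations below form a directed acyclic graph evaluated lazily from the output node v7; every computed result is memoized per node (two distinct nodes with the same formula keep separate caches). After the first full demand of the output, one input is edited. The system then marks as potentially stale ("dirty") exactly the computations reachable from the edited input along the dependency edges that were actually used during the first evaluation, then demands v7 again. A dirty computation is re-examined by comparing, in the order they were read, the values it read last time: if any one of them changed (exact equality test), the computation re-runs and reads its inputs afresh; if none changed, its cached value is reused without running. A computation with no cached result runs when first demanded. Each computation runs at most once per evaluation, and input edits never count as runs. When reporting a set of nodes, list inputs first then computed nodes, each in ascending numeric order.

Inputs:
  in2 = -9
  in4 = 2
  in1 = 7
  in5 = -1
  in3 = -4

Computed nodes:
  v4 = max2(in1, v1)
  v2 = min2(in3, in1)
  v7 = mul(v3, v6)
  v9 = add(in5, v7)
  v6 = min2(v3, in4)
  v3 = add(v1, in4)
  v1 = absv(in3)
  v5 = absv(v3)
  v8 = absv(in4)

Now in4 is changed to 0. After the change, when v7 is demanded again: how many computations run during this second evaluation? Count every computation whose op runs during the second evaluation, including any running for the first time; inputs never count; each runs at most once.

3 computations run: v3, v6, v7.

First demand of the output computes:
  v1 = absv(-4) = 4
  v3 = add(4, 2) = 6
  v6 = min2(6, 2) = 2
  v7 = mul(6, 2) = 12

After the edit, cleaning proceeds:
  v3: a read changed (in4 2->0) — executes, giving 4.
  v6: a read changed (v3 6->4; in4 2->0) — executes, giving 0.
  v7: a read changed (v3 6->4; v6 2->0) — executes, giving 0.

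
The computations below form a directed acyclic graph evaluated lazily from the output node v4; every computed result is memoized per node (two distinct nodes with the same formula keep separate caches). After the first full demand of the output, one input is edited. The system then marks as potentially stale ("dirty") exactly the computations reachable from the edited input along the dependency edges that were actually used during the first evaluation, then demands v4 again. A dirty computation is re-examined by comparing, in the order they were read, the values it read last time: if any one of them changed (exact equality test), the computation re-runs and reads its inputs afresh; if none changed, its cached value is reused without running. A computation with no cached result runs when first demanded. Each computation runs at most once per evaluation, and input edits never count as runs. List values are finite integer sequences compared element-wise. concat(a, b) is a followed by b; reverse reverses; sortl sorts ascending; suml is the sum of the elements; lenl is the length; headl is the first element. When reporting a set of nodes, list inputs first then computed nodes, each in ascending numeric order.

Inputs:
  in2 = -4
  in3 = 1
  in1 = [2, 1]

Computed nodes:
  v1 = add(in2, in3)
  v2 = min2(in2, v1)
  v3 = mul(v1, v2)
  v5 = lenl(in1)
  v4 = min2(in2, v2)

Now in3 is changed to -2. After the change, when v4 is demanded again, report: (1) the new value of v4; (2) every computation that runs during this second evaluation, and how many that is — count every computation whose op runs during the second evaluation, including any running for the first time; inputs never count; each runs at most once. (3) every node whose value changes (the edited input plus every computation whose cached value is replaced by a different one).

Demanding v4 again yields -6.
3 computations run: v1, v2, v4.
The nodes whose values change: in3, v1, v2, v4.

First demand of the output computes:
  v1 = add(-4, 1) = -3
  v2 = min2(-4, -3) = -4
  v4 = min2(-4, -4) = -4

After the edit, cleaning proceeds:
  v1: a read changed (in3 1->-2) — executes, giving -6.
  v2: a read changed (v1 -3->-6) — executes, giving -6.
  v4: a read changed (v2 -4->-6) — executes, giving -6.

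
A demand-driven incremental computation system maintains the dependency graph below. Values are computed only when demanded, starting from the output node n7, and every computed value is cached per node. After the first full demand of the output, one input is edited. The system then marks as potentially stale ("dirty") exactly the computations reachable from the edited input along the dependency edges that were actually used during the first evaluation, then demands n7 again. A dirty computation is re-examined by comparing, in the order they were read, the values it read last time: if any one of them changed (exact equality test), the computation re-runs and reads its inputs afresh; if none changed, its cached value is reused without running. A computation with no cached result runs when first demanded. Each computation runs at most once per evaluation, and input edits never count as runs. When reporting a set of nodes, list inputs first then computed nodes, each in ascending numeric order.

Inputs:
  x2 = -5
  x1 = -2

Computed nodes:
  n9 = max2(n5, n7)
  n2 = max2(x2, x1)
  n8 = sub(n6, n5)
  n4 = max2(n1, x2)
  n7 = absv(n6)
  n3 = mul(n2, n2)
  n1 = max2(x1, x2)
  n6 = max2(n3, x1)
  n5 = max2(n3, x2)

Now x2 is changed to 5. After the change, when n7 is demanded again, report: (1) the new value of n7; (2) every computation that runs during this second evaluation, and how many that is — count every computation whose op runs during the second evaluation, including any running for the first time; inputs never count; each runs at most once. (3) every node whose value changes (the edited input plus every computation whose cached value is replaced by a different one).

New value of n7: 25.
Computations that run: n2, n3, n6, n7 — 4 in total.
Values that change: x2, n2, n3, n6, n7.

First evaluation (everything demanded from the output):
  n2 = max2(-5, -2) = -2
  n3 = mul(-2, -2) = 4
  n6 = max2(4, -2) = 4
  n7 = absv(4) = 4

Propagation after the edit:
  n2: runs — x2 -5->5; result 5.
  n3: runs — n2 -2->5; n2 -2->5; result 25.
  n6: runs — n3 4->25; result 25.
  n7: runs — n6 4->25; result 25.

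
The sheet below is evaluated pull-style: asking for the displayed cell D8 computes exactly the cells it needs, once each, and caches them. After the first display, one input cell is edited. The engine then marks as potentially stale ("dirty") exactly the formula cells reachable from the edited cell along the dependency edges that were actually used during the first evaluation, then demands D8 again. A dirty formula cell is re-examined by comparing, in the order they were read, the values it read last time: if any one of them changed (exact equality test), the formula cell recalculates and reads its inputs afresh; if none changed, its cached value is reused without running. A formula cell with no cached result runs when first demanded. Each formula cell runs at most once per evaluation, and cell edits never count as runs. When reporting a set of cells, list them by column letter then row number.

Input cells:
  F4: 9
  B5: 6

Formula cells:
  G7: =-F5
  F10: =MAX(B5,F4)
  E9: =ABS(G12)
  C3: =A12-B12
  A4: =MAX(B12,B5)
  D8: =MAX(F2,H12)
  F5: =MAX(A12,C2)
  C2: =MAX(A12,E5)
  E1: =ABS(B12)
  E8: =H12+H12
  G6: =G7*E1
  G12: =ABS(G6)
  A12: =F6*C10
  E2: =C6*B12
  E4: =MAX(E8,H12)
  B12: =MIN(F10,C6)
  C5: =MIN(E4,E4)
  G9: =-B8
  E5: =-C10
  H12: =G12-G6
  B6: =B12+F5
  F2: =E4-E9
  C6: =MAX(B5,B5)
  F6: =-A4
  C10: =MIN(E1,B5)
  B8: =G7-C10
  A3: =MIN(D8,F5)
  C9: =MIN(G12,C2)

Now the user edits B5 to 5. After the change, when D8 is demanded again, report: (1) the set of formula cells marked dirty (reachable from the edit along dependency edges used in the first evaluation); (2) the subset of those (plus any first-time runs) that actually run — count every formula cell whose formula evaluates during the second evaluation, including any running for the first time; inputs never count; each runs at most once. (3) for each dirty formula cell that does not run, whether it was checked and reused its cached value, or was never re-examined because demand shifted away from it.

First demand of the output computes:
  C6 = MAX(6, 6) = 6
  F10 = MAX(6, 9) = 9
  B12 = MIN(9, 6) = 6
  A4 = MAX(6, 6) = 6
  E1 = ABS(6) = 6
  C10 = MIN(6, 6) = 6
  E5 = -(6) = -6
  F6 = -(6) = -6
  A12 = -6 * 6 = -36
  C2 = MAX(-36, -6) = -6
  F5 = MAX(-36, -6) = -6
  G7 = -(-6) = 6
  G6 = 6 * 6 = 36
  G12 = ABS(36) = 36
  E9 = ABS(36) = 36
  H12 = 36 - 36 = 0
  E8 = 0 + 0 = 0
  E4 = MAX(0, 0) = 0
  F2 = 0 - 36 = -36
  D8 = MAX(-36, 0) = 0

After the edit, cleaning proceeds:
  C6: a read changed (B5 6->5; B5 6->5) — executes, giving 5.
  F10: a read changed (B5 6->5) — executes, giving 9 — identical to its old value.
  B12: a read changed (C6 6->5) — executes, giving 5.
  A4: a read changed (B12 6->5; B5 6->5) — executes, giving 5.
  E1: a read changed (B12 6->5) — executes, giving 5.
  C10: a read changed (E1 6->5; B5 6->5) — executes, giving 5.
  E5: a read changed (C10 6->5) — executes, giving -5.
  F6: a read changed (A4 6->5) — executes, giving -5.
  A12: a read changed (F6 -6->-5; C10 6->5) — executes, giving -25.
  C2: a read changed (A12 -36->-25; E5 -6->-5) — executes, giving -5.
  F5: a read changed (A12 -36->-25; C2 -6->-5) — executes, giving -5.
  G7: a read changed (F5 -6->-5) — executes, giving 5.
  G6: a read changed (G7 6->5; E1 6->5) — executes, giving 25.
  G12: a read changed (G6 36->25) — executes, giving 25.
  E9: a read changed (G12 36->25) — executes, giving 25.
  H12: a read changed (G12 36->25; G6 36->25) — executes, giving 0 — identical to its old value.
  E8: dirty, but its reads are unchanged (H12 unchanged, H12 unchanged); cached 0 stands.
  E4: dirty, but its reads are unchanged (E8 unchanged, H12 unchanged); cached 0 stands.
  F2: a read changed (E9 36->25) — executes, giving -25.
  D8: a read changed (F2 -36->-25) — executes, giving 0 — identical to its old value.

Note where the cutoff bites: E8 is checked, finds nothing changed, and keeps its cache.

The edit dirties: A4, A12, B12, C2, C6, C10, D8, E1, E4, E5, E8, E9, F2, F5, F6, F10, G6, G7, G12, H12.
18 formula cells run: A4, A12, B12, C2, C6, C10, D8, E1, E5, E9, F2, F5, F6, F10, G6, G7, G12, H12.
Cache hits after checking: E4, E8.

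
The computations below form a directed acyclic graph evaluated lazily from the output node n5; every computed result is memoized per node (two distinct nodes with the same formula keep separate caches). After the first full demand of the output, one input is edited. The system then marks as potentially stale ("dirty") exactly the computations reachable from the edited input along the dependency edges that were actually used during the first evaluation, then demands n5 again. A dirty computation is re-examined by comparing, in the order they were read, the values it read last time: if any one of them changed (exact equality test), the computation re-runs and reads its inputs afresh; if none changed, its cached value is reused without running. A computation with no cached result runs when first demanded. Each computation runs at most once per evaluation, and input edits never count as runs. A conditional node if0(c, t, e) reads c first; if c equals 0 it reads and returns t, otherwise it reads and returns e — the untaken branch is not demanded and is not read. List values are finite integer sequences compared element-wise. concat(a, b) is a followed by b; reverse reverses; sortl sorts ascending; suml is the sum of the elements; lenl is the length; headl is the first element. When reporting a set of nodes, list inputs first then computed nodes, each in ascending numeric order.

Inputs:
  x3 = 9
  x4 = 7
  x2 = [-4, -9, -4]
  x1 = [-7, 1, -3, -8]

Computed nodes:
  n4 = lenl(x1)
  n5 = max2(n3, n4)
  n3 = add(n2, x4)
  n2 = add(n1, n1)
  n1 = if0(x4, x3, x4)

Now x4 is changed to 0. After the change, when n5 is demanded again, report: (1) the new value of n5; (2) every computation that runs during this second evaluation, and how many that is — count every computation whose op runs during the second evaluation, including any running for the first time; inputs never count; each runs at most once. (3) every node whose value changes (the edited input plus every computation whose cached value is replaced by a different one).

Demanding n5 again yields 18.
4 computations run: n1, n2, n3, n5.
The nodes whose values change: x4, n1, n2, n3, n5.

First demand of the output computes:
  n1 = if0(x4=7 -> else branch x4) = 7
  n2 = add(7, 7) = 14
  n3 = add(14, 7) = 21
  n4 = lenl([-7, 1, -3, -8]) = 4
  n5 = max2(21, 4) = 21

After the edit, cleaning proceeds:
  n1: a read changed (x4 7->0; x4 7->0) — executes, giving 9.
  n2: a read changed (n1 7->9; n1 7->9) — executes, giving 18.
  n3: a read changed (n2 14->18; x4 7->0) — executes, giving 18.
  n5: a read changed (n3 21->18) — executes, giving 18.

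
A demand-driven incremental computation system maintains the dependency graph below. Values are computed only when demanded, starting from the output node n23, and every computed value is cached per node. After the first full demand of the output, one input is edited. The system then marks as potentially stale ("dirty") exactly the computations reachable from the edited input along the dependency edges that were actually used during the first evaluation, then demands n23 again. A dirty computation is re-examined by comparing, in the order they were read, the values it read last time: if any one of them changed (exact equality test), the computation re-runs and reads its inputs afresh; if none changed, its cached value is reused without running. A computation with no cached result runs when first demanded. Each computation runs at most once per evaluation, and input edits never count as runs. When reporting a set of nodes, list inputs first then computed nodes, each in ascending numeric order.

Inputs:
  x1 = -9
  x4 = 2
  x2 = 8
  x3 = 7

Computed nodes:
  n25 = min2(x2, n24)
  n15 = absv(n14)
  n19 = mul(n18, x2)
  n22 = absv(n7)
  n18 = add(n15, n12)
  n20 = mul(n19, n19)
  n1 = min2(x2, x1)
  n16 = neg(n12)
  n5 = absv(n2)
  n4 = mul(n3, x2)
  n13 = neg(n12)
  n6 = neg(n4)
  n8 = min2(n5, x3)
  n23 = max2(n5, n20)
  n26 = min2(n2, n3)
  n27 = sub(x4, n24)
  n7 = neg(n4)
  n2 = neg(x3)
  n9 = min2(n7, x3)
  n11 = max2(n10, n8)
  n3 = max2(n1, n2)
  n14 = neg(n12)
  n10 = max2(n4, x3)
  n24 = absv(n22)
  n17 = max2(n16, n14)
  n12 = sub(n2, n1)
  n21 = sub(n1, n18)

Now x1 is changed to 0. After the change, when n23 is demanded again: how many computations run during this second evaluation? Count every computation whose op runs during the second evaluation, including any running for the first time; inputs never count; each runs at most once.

Computations that run: n1, n12, n14, n15, n18, n19, n20, n23 — 8 in total.

First evaluation (everything demanded from the output):
  n1 = min2(8, -9) = -9
  n2 = neg(7) = -7
  n5 = absv(-7) = 7
  n12 = sub(-7, -9) = 2
  n14 = neg(2) = -2
  n15 = absv(-2) = 2
  n18 = add(2, 2) = 4
  n19 = mul(4, 8) = 32
  n20 = mul(32, 32) = 1024
  n23 = max2(7, 1024) = 1024

Propagation after the edit:
  n1: runs — x1 -9->0; result 0.
  n12: runs — n1 -9->0; result -7.
  n14: runs — n12 2->-7; result 7.
  n15: runs — n14 -2->7; result 7.
  n18: runs — n15 2->7; n12 2->-7; result 0.
  n19: runs — n18 4->0; result 0.
  n20: runs — n19 32->0; n19 32->0; result 0.
  n23: runs — n20 1024->0; result 7.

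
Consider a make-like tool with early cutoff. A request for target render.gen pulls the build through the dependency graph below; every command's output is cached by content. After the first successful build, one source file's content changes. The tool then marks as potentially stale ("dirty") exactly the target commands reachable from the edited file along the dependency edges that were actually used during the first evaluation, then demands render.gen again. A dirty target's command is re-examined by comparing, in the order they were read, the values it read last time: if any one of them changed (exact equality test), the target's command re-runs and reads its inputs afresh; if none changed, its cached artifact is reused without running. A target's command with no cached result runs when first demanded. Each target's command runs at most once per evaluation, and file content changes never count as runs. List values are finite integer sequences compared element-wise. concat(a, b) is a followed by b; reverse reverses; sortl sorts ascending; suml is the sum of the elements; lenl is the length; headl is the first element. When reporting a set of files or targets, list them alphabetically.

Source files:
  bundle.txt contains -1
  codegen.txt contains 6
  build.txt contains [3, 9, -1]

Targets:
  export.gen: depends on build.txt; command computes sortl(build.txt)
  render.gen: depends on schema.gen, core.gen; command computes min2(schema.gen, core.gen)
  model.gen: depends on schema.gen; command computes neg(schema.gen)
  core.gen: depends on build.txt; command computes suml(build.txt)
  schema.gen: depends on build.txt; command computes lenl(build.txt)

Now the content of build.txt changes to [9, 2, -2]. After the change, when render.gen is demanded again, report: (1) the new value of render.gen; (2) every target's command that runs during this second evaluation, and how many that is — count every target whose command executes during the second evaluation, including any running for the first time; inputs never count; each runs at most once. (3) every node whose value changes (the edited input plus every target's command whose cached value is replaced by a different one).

First demand of the output computes:
  core.gen = suml([3, 9, -1]) = 11
  schema.gen = lenl([3, 9, -1]) = 3
  render.gen = min2(3, 11) = 3

After the edit, cleaning proceeds:
  core.gen: a read changed (build.txt [3, 9, -1]->[9, 2, -2]) — executes, giving 9.
  schema.gen: a read changed (build.txt [3, 9, -1]->[9, 2, -2]) — executes, giving 3 — identical to its old value.
  render.gen: a read changed (core.gen 11->9) — executes, giving 3 — identical to its old value.

Demanding render.gen again yields 3.
3 target commands run: core.gen, render.gen, schema.gen.
The nodes whose values change: build.txt, core.gen.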